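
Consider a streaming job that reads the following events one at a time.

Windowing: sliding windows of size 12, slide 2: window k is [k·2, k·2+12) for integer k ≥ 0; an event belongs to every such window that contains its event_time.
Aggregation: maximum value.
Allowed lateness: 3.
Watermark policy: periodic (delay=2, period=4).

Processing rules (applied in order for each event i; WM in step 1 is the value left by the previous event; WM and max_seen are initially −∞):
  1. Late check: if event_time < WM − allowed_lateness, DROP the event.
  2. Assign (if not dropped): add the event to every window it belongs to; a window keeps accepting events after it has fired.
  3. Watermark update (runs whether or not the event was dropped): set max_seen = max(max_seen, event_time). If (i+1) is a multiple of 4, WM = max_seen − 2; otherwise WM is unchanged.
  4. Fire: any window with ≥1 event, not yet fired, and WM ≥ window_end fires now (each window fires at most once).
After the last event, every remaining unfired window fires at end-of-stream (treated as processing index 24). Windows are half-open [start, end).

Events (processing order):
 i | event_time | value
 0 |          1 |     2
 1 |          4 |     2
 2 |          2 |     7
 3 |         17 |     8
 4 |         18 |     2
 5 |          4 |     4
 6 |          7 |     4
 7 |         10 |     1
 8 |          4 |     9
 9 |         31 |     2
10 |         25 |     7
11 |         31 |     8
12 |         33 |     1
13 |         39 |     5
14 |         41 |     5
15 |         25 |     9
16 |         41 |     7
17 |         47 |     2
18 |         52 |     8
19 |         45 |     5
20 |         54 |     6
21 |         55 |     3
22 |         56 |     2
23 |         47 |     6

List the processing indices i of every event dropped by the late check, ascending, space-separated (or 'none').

5 6 7 8 15

i=0 t=1 v=2: → [0,12); WM=−∞
i=1 t=4 v=2: → [4,16),[2,14),[0,12); WM=−∞
i=2 t=2 v=7: → [2,14),[0,12); WM=−∞
i=3 t=17 v=8: → [16,28),[14,26),[12,24),[10,22),[8,20),[6,18); WM=15; [0,12) fires=7 [2,14) fires=7
i=4 t=18 v=2: → [18,30),[16,28),[14,26),[12,24),[10,22),[8,20); WM=15
i=5 t=4 v=4: DROP (t<15-3); WM=15
i=6 t=7 v=4: DROP (t<15-3); WM=15
i=7 t=10 v=1: DROP (t<15-3); WM=16; [4,16) fires=2
i=8 t=4 v=9: DROP (t<16-3); WM=16
i=9 t=31 v=2: → [30,42),[28,40),[26,38),[24,36),[22,34),[20,32); WM=16
i=10 t=25 v=7: → [24,36),[22,34),[20,32),[18,30),[16,28),[14,26); WM=16
i=11 t=31 v=8: → [30,42),[28,40),[26,38),[24,36),[22,34),[20,32); WM=29; [6,18) fires=8 [8,20) fires=8 [10,22) fires=8 [12,24) fires=8 [14,26) fires=8 [16,28) fires=8
i=12 t=33 v=1: → [32,44),[30,42),[28,40),[26,38),[24,36),[22,34); WM=29
i=13 t=39 v=5: → [38,50),[36,48),[34,46),[32,44),[30,42),[28,40); WM=29
i=14 t=41 v=5: → [40,52),[38,50),[36,48),[34,46),[32,44),[30,42); WM=29
i=15 t=25 v=9: DROP (t<29-3); WM=39; [18,30) fires=7 [20,32) fires=8 [22,34) fires=8 [24,36) fires=8 [26,38) fires=8
i=16 t=41 v=7: → [40,52),[38,50),[36,48),[34,46),[32,44),[30,42); WM=39
i=17 t=47 v=2: → [46,58),[44,56),[42,54),[40,52),[38,50),[36,48); WM=39
i=18 t=52 v=8: → [52,64),[50,62),[48,60),[46,58),[44,56),[42,54); WM=39
i=19 t=45 v=5: → [44,56),[42,54),[40,52),[38,50),[36,48),[34,46); WM=50; [28,40) fires=8 [30,42) fires=8 [32,44) fires=7 [34,46) fires=7 [36,48) fires=7 [38,50) fires=7
i=20 t=54 v=6: → [54,66),[52,64),[50,62),[48,60),[46,58),[44,56); WM=50
i=21 t=55 v=3: → [54,66),[52,64),[50,62),[48,60),[46,58),[44,56); WM=50
i=22 t=56 v=2: → [56,68),[54,66),[52,64),[50,62),[48,60),[46,58); WM=50
i=23 t=47 v=6: → [46,58),[44,56),[42,54),[40,52),[38,50),[36,48); WM=54; [40,52) fires=7 [42,54) fires=8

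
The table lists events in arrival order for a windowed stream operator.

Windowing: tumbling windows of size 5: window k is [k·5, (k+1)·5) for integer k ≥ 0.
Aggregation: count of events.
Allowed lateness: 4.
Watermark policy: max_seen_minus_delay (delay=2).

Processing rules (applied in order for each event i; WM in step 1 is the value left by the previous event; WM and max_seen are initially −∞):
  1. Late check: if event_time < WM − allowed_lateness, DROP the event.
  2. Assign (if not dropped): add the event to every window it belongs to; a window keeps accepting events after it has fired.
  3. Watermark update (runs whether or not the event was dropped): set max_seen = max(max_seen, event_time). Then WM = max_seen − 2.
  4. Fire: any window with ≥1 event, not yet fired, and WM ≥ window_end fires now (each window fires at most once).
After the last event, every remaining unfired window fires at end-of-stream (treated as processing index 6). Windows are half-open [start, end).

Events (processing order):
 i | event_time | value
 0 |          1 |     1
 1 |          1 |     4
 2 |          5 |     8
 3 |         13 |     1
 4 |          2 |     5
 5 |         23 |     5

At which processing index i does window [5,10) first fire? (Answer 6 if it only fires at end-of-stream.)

3

i=0 t=1 v=1: → [0,5); WM=-1
i=1 t=1 v=4: → [0,5); WM=-1
i=2 t=5 v=8: → [5,10); WM=3
i=3 t=13 v=1: → [10,15); WM=11; [0,5) fires=2 [5,10) fires=1
i=4 t=2 v=5: DROP (t<11-4); WM=11
i=5 t=23 v=5: → [20,25); WM=21; [10,15) fires=1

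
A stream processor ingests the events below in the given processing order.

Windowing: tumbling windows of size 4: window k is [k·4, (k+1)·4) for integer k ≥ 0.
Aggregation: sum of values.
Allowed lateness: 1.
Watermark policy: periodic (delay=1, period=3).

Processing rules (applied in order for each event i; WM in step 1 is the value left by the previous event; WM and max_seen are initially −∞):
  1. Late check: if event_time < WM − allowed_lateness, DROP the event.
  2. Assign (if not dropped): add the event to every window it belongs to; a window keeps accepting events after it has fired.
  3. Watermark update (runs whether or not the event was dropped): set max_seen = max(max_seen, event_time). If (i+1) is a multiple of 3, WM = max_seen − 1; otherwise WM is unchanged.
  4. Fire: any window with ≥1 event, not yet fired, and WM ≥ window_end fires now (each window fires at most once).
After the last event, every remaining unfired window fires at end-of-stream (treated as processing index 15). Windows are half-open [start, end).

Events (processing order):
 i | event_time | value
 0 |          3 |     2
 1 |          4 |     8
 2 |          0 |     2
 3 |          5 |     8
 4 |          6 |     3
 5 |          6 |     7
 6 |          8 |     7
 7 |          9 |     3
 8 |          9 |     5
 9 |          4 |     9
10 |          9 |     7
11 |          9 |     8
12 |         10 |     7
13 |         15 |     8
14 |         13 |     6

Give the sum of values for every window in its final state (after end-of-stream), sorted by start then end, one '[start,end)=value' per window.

[0,4)=4 [4,8)=26 [8,12)=37 [12,16)=14

i=0 t=3 v=2: → [0,4); WM=−∞
i=1 t=4 v=8: → [4,8); WM=−∞
i=2 t=0 v=2: → [0,4); WM=3
i=3 t=5 v=8: → [4,8); WM=3
i=4 t=6 v=3: → [4,8); WM=3
i=5 t=6 v=7: → [4,8); WM=5; [0,4) fires=4
i=6 t=8 v=7: → [8,12); WM=5
i=7 t=9 v=3: → [8,12); WM=5
i=8 t=9 v=5: → [8,12); WM=8; [4,8) fires=26
i=9 t=4 v=9: DROP (t<8-1); WM=8
i=10 t=9 v=7: → [8,12); WM=8
i=11 t=9 v=8: → [8,12); WM=8
i=12 t=10 v=7: → [8,12); WM=8
i=13 t=15 v=8: → [12,16); WM=8
i=14 t=13 v=6: → [12,16); WM=14; [8,12) fires=37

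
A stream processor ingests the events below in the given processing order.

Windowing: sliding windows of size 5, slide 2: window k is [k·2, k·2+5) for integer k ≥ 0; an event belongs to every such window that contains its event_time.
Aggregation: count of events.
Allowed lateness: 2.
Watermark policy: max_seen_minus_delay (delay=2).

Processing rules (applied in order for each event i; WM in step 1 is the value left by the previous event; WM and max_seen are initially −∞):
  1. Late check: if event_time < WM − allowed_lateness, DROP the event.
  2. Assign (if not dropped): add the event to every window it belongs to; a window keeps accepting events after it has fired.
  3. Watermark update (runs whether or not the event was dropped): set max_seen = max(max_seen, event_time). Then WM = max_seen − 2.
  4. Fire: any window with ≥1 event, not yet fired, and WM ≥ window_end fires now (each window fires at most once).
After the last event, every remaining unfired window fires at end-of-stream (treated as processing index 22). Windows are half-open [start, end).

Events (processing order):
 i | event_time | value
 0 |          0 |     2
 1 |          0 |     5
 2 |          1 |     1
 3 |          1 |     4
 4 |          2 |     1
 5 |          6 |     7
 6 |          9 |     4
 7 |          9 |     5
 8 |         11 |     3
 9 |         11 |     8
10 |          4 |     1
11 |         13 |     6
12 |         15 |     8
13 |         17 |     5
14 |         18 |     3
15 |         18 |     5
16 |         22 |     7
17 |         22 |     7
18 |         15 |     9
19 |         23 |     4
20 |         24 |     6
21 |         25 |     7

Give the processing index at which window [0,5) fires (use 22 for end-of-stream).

i=0 t=0 v=2: → [0,5); WM=-2
i=1 t=0 v=5: → [0,5); WM=-2
i=2 t=1 v=1: → [0,5); WM=-1
i=3 t=1 v=4: → [0,5); WM=-1
i=4 t=2 v=1: → [2,7),[0,5); WM=0
i=5 t=6 v=7: → [6,11),[4,9),[2,7); WM=4
i=6 t=9 v=4: → [8,13),[6,11); WM=7; [0,5) fires=5 [2,7) fires=2
i=7 t=9 v=5: → [8,13),[6,11); WM=7
i=8 t=11 v=3: → [10,15),[8,13); WM=9; [4,9) fires=1
i=9 t=11 v=8: → [10,15),[8,13); WM=9
i=10 t=4 v=1: DROP (t<9-2); WM=9
i=11 t=13 v=6: → [12,17),[10,15); WM=11; [6,11) fires=3
i=12 t=15 v=8: → [14,19),[12,17); WM=13; [8,13) fires=4
i=13 t=17 v=5: → [16,21),[14,19); WM=15; [10,15) fires=3
i=14 t=18 v=3: → [18,23),[16,21),[14,19); WM=16
i=15 t=18 v=5: → [18,23),[16,21),[14,19); WM=16
i=16 t=22 v=7: → [22,27),[20,25),[18,23); WM=20; [12,17) fires=2 [14,19) fires=4
i=17 t=22 v=7: → [22,27),[20,25),[18,23); WM=20
i=18 t=15 v=9: DROP (t<20-2); WM=20
i=19 t=23 v=4: → [22,27),[20,25); WM=21; [16,21) fires=3
i=20 t=24 v=6: → [24,29),[22,27),[20,25); WM=22
i=21 t=25 v=7: → [24,29),[22,27); WM=23; [18,23) fires=4

6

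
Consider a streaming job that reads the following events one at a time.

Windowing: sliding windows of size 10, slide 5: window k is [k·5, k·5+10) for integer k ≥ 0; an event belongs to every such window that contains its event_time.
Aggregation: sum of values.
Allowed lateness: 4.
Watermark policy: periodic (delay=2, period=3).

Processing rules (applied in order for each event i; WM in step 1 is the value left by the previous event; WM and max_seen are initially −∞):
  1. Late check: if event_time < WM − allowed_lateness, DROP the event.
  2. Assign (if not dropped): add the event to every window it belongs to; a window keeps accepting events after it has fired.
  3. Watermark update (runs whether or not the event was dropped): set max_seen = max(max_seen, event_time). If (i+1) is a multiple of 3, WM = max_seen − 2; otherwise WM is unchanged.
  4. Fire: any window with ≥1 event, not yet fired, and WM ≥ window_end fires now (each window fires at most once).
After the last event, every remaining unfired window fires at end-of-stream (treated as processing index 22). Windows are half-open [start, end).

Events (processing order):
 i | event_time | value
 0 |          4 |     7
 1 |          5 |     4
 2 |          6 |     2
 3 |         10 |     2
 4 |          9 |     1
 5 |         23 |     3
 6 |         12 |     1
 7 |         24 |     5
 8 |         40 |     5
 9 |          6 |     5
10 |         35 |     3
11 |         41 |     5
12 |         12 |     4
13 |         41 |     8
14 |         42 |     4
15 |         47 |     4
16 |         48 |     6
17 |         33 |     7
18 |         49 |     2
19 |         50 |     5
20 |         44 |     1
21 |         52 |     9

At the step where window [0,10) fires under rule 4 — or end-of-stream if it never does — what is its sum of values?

14

i=0 t=4 v=7: → [0,10); WM=−∞
i=1 t=5 v=4: → [5,15),[0,10); WM=−∞
i=2 t=6 v=2: → [5,15),[0,10); WM=4
i=3 t=10 v=2: → [10,20),[5,15); WM=4
i=4 t=9 v=1: → [5,15),[0,10); WM=4
i=5 t=23 v=3: → [20,30),[15,25); WM=21; [0,10) fires=14 [5,15) fires=9 [10,20) fires=2
i=6 t=12 v=1: DROP (t<21-4); WM=21
i=7 t=24 v=5: → [20,30),[15,25); WM=21
i=8 t=40 v=5: → [40,50),[35,45); WM=38; [15,25) fires=8 [20,30) fires=8
i=9 t=6 v=5: DROP (t<38-4); WM=38
i=10 t=35 v=3: → [35,45),[30,40); WM=38
i=11 t=41 v=5: → [40,50),[35,45); WM=39
i=12 t=12 v=4: DROP (t<39-4); WM=39
i=13 t=41 v=8: → [40,50),[35,45); WM=39
i=14 t=42 v=4: → [40,50),[35,45); WM=40; [30,40) fires=3
i=15 t=47 v=4: → [45,55),[40,50); WM=40
i=16 t=48 v=6: → [45,55),[40,50); WM=40
i=17 t=33 v=7: DROP (t<40-4); WM=46; [35,45) fires=25
i=18 t=49 v=2: → [45,55),[40,50); WM=46
i=19 t=50 v=5: → [50,60),[45,55); WM=46
i=20 t=44 v=1: → [40,50),[35,45); WM=48
i=21 t=52 v=9: → [50,60),[45,55); WM=48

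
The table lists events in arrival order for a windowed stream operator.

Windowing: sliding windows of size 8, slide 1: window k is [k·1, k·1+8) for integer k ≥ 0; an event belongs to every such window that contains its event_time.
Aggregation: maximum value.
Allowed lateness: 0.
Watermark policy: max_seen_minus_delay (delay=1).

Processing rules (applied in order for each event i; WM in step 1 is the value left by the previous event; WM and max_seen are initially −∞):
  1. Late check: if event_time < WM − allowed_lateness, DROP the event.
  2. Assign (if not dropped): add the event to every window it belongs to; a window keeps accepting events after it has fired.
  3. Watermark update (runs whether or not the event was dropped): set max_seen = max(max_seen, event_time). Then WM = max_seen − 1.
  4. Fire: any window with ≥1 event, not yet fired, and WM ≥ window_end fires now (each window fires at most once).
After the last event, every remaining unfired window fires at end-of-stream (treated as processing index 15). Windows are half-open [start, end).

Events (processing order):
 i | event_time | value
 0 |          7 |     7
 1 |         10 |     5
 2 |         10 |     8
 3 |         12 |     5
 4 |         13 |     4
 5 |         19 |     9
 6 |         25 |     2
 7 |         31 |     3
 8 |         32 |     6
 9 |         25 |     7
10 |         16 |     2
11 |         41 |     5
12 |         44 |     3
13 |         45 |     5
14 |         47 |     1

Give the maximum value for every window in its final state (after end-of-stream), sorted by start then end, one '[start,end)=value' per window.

[0,8)=7 [1,9)=7 [2,10)=7 [3,11)=8 [4,12)=8 [5,13)=8 [6,14)=8 [7,15)=8 [8,16)=8 [9,17)=8 [10,18)=8 [11,19)=5 [12,20)=9 [13,21)=9 [14,22)=9 [15,23)=9 [16,24)=9 [17,25)=9 [18,26)=9 [19,27)=9 [20,28)=2 [21,29)=2 [22,30)=2 [23,31)=2 [24,32)=3 [25,33)=6 [26,34)=6 [27,35)=6 [28,36)=6 [29,37)=6 [30,38)=6 [31,39)=6 [32,40)=6 [34,42)=5 [35,43)=5 [36,44)=5 [37,45)=5 [38,46)=5 [39,47)=5 [40,48)=5 [41,49)=5 [42,50)=5 [43,51)=5 [44,52)=5 [45,53)=5 [46,54)=1 [47,55)=1

i=0 t=7 v=7: → [7,15),[6,14),[5,13),[4,12),[3,11),[2,10),[1,9),[0,8); WM=6
i=1 t=10 v=5: → [10,18),[9,17),[8,16),[7,15),[6,14),[5,13),[4,12),[3,11); WM=9; [0,8) fires=7 [1,9) fires=7
i=2 t=10 v=8: → [10,18),[9,17),[8,16),[7,15),[6,14),[5,13),[4,12),[3,11); WM=9
i=3 t=12 v=5: → [12,20),[11,19),[10,18),[9,17),[8,16),[7,15),[6,14),[5,13); WM=11; [2,10) fires=7 [3,11) fires=8
i=4 t=13 v=4: → [13,21),[12,20),[11,19),[10,18),[9,17),[8,16),[7,15),[6,14); WM=12; [4,12) fires=8
i=5 t=19 v=9: → [19,27),[18,26),[17,25),[16,24),[15,23),[14,22),[13,21),[12,20); WM=18; [5,13) fires=8 [6,14) fires=8 [7,15) fires=8 [8,16) fires=8 [9,17) fires=8 [10,18) fires=8
i=6 t=25 v=2: → [25,33),[24,32),[23,31),[22,30),[21,29),[20,28),[19,27),[18,26); WM=24; [11,19) fires=5 [12,20) fires=9 [13,21) fires=9 [14,22) fires=9 [15,23) fires=9 [16,24) fires=9
i=7 t=31 v=3: → [31,39),[30,38),[29,37),[28,36),[27,35),[26,34),[25,33),[24,32); WM=30; [17,25) fires=9 [18,26) fires=9 [19,27) fires=9 [20,28) fires=2 [21,29) fires=2 [22,30) fires=2
i=8 t=32 v=6: → [32,40),[31,39),[30,38),[29,37),[28,36),[27,35),[26,34),[25,33); WM=31; [23,31) fires=2
i=9 t=25 v=7: DROP (t<31-0); WM=31
i=10 t=16 v=2: DROP (t<31-0); WM=31
i=11 t=41 v=5: → [41,49),[40,48),[39,47),[38,46),[37,45),[36,44),[35,43),[34,42); WM=40; [24,32) fires=3 [25,33) fires=6 [26,34) fires=6 [27,35) fires=6 [28,36) fires=6 [29,37) fires=6 [30,38) fires=6 [31,39) fires=6 [32,40) fires=6
i=12 t=44 v=3: → [44,52),[43,51),[42,50),[41,49),[40,48),[39,47),[38,46),[37,45); WM=43; [34,42) fires=5 [35,43) fires=5
i=13 t=45 v=5: → [45,53),[44,52),[43,51),[42,50),[41,49),[40,48),[39,47),[38,46); WM=44; [36,44) fires=5
i=14 t=47 v=1: → [47,55),[46,54),[45,53),[44,52),[43,51),[42,50),[41,49),[40,48); WM=46; [37,45) fires=5 [38,46) fires=5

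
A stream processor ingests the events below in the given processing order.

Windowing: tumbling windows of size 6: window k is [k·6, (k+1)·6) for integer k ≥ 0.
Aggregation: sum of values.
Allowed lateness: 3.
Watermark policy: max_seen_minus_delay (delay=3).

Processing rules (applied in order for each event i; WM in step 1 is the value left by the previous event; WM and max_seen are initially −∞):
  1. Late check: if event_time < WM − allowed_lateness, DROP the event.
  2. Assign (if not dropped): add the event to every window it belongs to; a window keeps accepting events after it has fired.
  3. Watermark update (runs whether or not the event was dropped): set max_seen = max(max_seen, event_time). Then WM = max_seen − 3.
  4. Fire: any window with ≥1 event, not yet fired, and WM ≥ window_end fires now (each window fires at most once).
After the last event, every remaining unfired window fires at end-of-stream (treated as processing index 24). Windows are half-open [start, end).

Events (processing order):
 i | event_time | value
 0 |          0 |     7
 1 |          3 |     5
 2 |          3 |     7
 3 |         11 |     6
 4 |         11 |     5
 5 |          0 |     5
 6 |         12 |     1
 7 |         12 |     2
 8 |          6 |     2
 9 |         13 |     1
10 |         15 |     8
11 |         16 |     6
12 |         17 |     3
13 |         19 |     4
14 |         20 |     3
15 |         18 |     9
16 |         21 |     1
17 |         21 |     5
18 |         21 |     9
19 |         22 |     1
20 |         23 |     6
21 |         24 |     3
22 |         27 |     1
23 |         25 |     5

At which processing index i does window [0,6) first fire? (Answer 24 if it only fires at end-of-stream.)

i=0 t=0 v=7: → [0,6); WM=-3
i=1 t=3 v=5: → [0,6); WM=0
i=2 t=3 v=7: → [0,6); WM=0
i=3 t=11 v=6: → [6,12); WM=8; [0,6) fires=19
i=4 t=11 v=5: → [6,12); WM=8
i=5 t=0 v=5: DROP (t<8-3); WM=8
i=6 t=12 v=1: → [12,18); WM=9
i=7 t=12 v=2: → [12,18); WM=9
i=8 t=6 v=2: → [6,12); WM=9
i=9 t=13 v=1: → [12,18); WM=10
i=10 t=15 v=8: → [12,18); WM=12; [6,12) fires=13
i=11 t=16 v=6: → [12,18); WM=13
i=12 t=17 v=3: → [12,18); WM=14
i=13 t=19 v=4: → [18,24); WM=16
i=14 t=20 v=3: → [18,24); WM=17
i=15 t=18 v=9: → [18,24); WM=17
i=16 t=21 v=1: → [18,24); WM=18; [12,18) fires=21
i=17 t=21 v=5: → [18,24); WM=18
i=18 t=21 v=9: → [18,24); WM=18
i=19 t=22 v=1: → [18,24); WM=19
i=20 t=23 v=6: → [18,24); WM=20
i=21 t=24 v=3: → [24,30); WM=21
i=22 t=27 v=1: → [24,30); WM=24; [18,24) fires=38
i=23 t=25 v=5: → [24,30); WM=24

3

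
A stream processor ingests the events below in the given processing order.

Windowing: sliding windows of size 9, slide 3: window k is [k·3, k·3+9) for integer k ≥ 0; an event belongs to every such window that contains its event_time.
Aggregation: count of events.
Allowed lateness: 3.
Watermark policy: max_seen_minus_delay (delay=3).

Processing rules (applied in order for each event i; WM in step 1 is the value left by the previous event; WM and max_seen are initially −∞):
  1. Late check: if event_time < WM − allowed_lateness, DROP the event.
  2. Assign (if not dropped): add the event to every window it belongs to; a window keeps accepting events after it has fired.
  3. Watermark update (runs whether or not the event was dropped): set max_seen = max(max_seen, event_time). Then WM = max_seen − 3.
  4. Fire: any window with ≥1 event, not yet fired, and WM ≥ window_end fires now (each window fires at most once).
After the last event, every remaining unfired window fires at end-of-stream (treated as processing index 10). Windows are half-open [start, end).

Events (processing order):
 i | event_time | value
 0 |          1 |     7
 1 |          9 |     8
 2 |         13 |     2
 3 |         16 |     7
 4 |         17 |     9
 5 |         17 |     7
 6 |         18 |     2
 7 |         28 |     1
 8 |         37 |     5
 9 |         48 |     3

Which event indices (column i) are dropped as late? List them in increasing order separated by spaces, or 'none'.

i=0 t=1 v=7: → [0,9); WM=-2
i=1 t=9 v=8: → [9,18),[6,15),[3,12); WM=6
i=2 t=13 v=2: → [12,21),[9,18),[6,15); WM=10; [0,9) fires=1
i=3 t=16 v=7: → [15,24),[12,21),[9,18); WM=13; [3,12) fires=1
i=4 t=17 v=9: → [15,24),[12,21),[9,18); WM=14
i=5 t=17 v=7: → [15,24),[12,21),[9,18); WM=14
i=6 t=18 v=2: → [18,27),[15,24),[12,21); WM=15; [6,15) fires=2
i=7 t=28 v=1: → [27,36),[24,33),[21,30); WM=25; [9,18) fires=5 [12,21) fires=5 [15,24) fires=4
i=8 t=37 v=5: → [36,45),[33,42),[30,39); WM=34; [18,27) fires=1 [21,30) fires=1 [24,33) fires=1
i=9 t=48 v=3: → [48,57),[45,54),[42,51); WM=45; [27,36) fires=1 [30,39) fires=1 [33,42) fires=1 [36,45) fires=1

none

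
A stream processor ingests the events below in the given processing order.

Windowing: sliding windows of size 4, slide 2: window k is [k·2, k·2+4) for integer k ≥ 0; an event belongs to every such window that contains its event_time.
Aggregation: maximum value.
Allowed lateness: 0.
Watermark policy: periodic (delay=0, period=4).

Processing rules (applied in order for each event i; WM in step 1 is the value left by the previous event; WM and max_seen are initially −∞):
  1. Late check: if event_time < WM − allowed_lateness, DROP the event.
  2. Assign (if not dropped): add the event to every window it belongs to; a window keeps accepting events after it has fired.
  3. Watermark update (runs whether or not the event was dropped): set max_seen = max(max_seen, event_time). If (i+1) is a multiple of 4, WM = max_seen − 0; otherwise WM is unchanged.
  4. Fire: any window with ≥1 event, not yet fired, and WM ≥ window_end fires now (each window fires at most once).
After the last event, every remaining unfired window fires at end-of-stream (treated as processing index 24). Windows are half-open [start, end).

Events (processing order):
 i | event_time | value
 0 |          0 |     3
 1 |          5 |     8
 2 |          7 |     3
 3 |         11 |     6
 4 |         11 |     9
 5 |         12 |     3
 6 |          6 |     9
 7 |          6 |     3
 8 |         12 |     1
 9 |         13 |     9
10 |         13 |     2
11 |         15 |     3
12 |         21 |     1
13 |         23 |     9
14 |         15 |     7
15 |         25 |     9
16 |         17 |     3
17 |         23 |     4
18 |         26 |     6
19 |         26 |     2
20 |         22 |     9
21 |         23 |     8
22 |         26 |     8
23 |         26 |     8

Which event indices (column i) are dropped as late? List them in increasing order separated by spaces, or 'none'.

i=0 t=0 v=3: → [0,4); WM=−∞
i=1 t=5 v=8: → [4,8),[2,6); WM=−∞
i=2 t=7 v=3: → [6,10),[4,8); WM=−∞
i=3 t=11 v=6: → [10,14),[8,12); WM=11; [0,4) fires=3 [2,6) fires=8 [4,8) fires=8 [6,10) fires=3
i=4 t=11 v=9: → [10,14),[8,12); WM=11
i=5 t=12 v=3: → [12,16),[10,14); WM=11
i=6 t=6 v=9: DROP (t<11-0); WM=11
i=7 t=6 v=3: DROP (t<11-0); WM=12; [8,12) fires=9
i=8 t=12 v=1: → [12,16),[10,14); WM=12
i=9 t=13 v=9: → [12,16),[10,14); WM=12
i=10 t=13 v=2: → [12,16),[10,14); WM=12
i=11 t=15 v=3: → [14,18),[12,16); WM=15; [10,14) fires=9
i=12 t=21 v=1: → [20,24),[18,22); WM=15
i=13 t=23 v=9: → [22,26),[20,24); WM=15
i=14 t=15 v=7: → [14,18),[12,16); WM=15
i=15 t=25 v=9: → [24,28),[22,26); WM=25; [12,16) fires=9 [14,18) fires=7 [18,22) fires=1 [20,24) fires=9
i=16 t=17 v=3: DROP (t<25-0); WM=25
i=17 t=23 v=4: DROP (t<25-0); WM=25
i=18 t=26 v=6: → [26,30),[24,28); WM=25
i=19 t=26 v=2: → [26,30),[24,28); WM=26; [22,26) fires=9
i=20 t=22 v=9: DROP (t<26-0); WM=26
i=21 t=23 v=8: DROP (t<26-0); WM=26
i=22 t=26 v=8: → [26,30),[24,28); WM=26
i=23 t=26 v=8: → [26,30),[24,28); WM=26

6 7 16 17 20 21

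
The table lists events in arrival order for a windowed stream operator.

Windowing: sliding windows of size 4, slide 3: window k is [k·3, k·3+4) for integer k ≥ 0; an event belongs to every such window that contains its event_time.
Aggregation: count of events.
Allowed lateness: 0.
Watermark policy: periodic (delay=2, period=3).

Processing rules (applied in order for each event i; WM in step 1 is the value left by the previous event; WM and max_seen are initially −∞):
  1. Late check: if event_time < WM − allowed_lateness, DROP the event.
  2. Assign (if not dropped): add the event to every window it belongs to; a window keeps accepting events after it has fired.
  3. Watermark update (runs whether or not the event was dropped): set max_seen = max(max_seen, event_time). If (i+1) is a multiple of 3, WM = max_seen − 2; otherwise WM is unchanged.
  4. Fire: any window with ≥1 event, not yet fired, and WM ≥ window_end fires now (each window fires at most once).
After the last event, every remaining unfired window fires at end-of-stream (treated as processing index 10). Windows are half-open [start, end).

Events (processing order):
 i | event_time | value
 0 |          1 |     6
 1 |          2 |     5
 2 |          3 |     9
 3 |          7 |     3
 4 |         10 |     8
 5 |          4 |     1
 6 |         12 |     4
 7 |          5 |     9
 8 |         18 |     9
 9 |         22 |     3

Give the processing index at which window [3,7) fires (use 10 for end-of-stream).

5

i=0 t=1 v=6: → [0,4); WM=−∞
i=1 t=2 v=5: → [0,4); WM=−∞
i=2 t=3 v=9: → [3,7),[0,4); WM=1
i=3 t=7 v=3: → [6,10); WM=1
i=4 t=10 v=8: → [9,13); WM=1
i=5 t=4 v=1: → [3,7); WM=8; [0,4) fires=3 [3,7) fires=2
i=6 t=12 v=4: → [12,16),[9,13); WM=8
i=7 t=5 v=9: DROP (t<8-0); WM=8
i=8 t=18 v=9: → [18,22),[15,19); WM=16; [6,10) fires=1 [9,13) fires=2 [12,16) fires=1
i=9 t=22 v=3: → [21,25); WM=16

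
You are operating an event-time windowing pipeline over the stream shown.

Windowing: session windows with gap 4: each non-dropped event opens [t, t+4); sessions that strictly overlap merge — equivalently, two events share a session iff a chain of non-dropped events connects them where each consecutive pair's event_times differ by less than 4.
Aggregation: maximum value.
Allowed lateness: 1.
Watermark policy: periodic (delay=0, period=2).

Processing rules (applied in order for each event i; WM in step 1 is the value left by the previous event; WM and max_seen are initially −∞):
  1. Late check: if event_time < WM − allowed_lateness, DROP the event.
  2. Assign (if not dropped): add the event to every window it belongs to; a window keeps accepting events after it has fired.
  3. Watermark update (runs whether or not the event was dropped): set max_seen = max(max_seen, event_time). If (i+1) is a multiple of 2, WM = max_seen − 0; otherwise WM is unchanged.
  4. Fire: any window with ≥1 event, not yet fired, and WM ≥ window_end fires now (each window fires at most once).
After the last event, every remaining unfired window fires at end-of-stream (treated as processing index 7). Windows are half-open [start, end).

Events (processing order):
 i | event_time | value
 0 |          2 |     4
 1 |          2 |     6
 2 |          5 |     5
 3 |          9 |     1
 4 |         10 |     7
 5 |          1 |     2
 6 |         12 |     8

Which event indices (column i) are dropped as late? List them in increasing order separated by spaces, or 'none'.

5

i=0 t=2 v=4: → [2,6); WM=−∞
i=1 t=2 v=6: → [2,6); WM=2
i=2 t=5 v=5: → [2,9); WM=2
i=3 t=9 v=1: → [9,13); WM=9
i=4 t=10 v=7: → [9,14); WM=9
i=5 t=1 v=2: DROP (t<9-1); WM=10
i=6 t=12 v=8: → [9,16); WM=10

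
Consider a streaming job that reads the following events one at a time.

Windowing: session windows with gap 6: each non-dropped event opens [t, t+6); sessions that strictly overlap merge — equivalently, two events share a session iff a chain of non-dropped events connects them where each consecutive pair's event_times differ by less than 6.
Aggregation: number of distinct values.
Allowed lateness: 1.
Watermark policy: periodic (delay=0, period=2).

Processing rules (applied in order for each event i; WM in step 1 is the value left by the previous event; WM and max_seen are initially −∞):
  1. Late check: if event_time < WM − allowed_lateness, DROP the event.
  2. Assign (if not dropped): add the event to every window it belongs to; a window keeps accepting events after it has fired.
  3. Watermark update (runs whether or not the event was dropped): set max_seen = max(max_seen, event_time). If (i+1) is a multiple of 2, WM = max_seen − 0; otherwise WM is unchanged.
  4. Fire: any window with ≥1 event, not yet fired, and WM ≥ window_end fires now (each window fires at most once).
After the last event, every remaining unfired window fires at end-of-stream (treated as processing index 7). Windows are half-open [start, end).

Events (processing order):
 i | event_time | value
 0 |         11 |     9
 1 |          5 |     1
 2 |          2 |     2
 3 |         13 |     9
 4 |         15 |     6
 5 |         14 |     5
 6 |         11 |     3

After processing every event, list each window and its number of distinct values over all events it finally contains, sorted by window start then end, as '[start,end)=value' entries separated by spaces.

[5,11)=1 [11,21)=3

i=0 t=11 v=9: → [11,17); WM=−∞
i=1 t=5 v=1: → [5,11); WM=11
i=2 t=2 v=2: DROP (t<11-1); WM=11
i=3 t=13 v=9: → [11,19); WM=13
i=4 t=15 v=6: → [11,21); WM=13
i=5 t=14 v=5: → [11,21); WM=15
i=6 t=11 v=3: DROP (t<15-1); WM=15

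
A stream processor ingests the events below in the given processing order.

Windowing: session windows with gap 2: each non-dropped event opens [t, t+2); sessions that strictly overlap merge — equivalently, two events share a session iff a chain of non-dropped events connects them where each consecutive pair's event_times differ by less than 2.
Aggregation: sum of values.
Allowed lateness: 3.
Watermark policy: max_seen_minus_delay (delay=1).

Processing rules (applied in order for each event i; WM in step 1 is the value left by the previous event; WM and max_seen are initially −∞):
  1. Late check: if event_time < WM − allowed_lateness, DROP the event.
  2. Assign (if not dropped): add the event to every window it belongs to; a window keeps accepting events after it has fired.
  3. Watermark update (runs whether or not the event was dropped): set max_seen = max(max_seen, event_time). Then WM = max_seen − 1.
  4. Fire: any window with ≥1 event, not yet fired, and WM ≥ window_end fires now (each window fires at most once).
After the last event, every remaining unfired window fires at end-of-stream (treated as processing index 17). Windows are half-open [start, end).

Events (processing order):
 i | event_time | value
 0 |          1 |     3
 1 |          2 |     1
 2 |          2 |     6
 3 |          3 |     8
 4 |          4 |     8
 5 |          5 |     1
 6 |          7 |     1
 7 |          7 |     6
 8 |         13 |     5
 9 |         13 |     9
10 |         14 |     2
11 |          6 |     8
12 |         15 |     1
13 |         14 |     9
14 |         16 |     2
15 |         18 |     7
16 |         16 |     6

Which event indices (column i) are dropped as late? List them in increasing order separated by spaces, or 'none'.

11

i=0 t=1 v=3: → [1,3); WM=0
i=1 t=2 v=1: → [1,4); WM=1
i=2 t=2 v=6: → [1,4); WM=1
i=3 t=3 v=8: → [1,5); WM=2
i=4 t=4 v=8: → [1,6); WM=3
i=5 t=5 v=1: → [1,7); WM=4
i=6 t=7 v=1: → [7,9); WM=6
i=7 t=7 v=6: → [7,9); WM=6
i=8 t=13 v=5: → [13,15); WM=12
i=9 t=13 v=9: → [13,15); WM=12
i=10 t=14 v=2: → [13,16); WM=13
i=11 t=6 v=8: DROP (t<13-3); WM=13
i=12 t=15 v=1: → [13,17); WM=14
i=13 t=14 v=9: → [13,17); WM=14
i=14 t=16 v=2: → [13,18); WM=15
i=15 t=18 v=7: → [18,20); WM=17
i=16 t=16 v=6: → [13,18); WM=17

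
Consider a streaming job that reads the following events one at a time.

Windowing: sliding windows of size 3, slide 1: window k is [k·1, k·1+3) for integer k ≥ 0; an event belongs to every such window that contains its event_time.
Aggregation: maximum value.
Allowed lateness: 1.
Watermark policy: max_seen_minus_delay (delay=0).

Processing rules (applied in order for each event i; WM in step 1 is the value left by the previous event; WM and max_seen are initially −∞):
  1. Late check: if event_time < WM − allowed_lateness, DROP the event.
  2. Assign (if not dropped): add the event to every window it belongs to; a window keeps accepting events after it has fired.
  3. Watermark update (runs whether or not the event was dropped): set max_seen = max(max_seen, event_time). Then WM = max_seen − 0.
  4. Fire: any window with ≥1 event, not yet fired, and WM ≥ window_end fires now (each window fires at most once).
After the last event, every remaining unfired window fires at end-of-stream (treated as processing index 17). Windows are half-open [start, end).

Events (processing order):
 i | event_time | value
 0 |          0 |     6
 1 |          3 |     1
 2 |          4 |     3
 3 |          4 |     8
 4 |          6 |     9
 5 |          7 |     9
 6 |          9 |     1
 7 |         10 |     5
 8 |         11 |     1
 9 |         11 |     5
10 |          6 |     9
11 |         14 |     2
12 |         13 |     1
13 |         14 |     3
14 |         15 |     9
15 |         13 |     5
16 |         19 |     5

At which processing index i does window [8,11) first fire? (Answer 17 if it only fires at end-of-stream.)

8

i=0 t=0 v=6: → [0,3); WM=0
i=1 t=3 v=1: → [3,6),[2,5),[1,4); WM=3; [0,3) fires=6
i=2 t=4 v=3: → [4,7),[3,6),[2,5); WM=4; [1,4) fires=1
i=3 t=4 v=8: → [4,7),[3,6),[2,5); WM=4
i=4 t=6 v=9: → [6,9),[5,8),[4,7); WM=6; [2,5) fires=8 [3,6) fires=8
i=5 t=7 v=9: → [7,10),[6,9),[5,8); WM=7; [4,7) fires=9
i=6 t=9 v=1: → [9,12),[8,11),[7,10); WM=9; [5,8) fires=9 [6,9) fires=9
i=7 t=10 v=5: → [10,13),[9,12),[8,11); WM=10; [7,10) fires=9
i=8 t=11 v=1: → [11,14),[10,13),[9,12); WM=11; [8,11) fires=5
i=9 t=11 v=5: → [11,14),[10,13),[9,12); WM=11
i=10 t=6 v=9: DROP (t<11-1); WM=11
i=11 t=14 v=2: → [14,17),[13,16),[12,15); WM=14; [9,12) fires=5 [10,13) fires=5 [11,14) fires=5
i=12 t=13 v=1: → [13,16),[12,15),[11,14); WM=14
i=13 t=14 v=3: → [14,17),[13,16),[12,15); WM=14
i=14 t=15 v=9: → [15,18),[14,17),[13,16); WM=15; [12,15) fires=3
i=15 t=13 v=5: DROP (t<15-1); WM=15
i=16 t=19 v=5: → [19,22),[18,21),[17,20); WM=19; [13,16) fires=9 [14,17) fires=9 [15,18) fires=9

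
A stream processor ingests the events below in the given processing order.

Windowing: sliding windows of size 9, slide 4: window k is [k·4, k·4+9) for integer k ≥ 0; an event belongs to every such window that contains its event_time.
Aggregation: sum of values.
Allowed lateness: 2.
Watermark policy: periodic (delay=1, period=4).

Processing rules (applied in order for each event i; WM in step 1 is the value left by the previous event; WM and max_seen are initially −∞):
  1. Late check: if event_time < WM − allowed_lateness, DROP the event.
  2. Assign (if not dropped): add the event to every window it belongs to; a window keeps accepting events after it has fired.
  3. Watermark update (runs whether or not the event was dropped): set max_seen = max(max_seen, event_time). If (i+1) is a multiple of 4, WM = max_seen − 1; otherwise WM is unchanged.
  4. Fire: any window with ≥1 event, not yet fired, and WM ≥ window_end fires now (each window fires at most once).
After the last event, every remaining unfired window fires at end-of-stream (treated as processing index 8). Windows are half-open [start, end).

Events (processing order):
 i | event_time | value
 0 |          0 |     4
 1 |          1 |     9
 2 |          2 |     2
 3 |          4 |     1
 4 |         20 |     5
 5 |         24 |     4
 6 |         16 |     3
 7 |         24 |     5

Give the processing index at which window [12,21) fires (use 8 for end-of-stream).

7

i=0 t=0 v=4: → [0,9); WM=−∞
i=1 t=1 v=9: → [0,9); WM=−∞
i=2 t=2 v=2: → [0,9); WM=−∞
i=3 t=4 v=1: → [4,13),[0,9); WM=3
i=4 t=20 v=5: → [20,29),[16,25),[12,21); WM=3
i=5 t=24 v=4: → [24,33),[20,29),[16,25); WM=3
i=6 t=16 v=3: → [16,25),[12,21),[8,17); WM=3
i=7 t=24 v=5: → [24,33),[20,29),[16,25); WM=23; [0,9) fires=16 [4,13) fires=1 [8,17) fires=3 [12,21) fires=8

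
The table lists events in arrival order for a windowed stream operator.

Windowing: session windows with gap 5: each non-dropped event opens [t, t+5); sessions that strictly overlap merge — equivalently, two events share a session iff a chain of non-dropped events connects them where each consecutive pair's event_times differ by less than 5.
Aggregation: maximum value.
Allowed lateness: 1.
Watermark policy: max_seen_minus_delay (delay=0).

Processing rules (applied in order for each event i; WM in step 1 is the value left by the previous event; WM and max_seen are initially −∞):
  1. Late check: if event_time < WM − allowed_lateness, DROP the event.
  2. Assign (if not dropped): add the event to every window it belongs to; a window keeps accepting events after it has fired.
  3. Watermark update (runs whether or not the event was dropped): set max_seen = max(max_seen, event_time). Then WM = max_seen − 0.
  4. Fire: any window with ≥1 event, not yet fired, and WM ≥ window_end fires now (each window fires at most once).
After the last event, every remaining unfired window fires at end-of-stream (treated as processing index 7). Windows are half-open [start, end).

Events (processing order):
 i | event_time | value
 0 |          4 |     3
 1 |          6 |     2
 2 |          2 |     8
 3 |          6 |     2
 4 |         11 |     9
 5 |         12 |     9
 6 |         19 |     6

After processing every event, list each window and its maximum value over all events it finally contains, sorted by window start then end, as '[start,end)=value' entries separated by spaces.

i=0 t=4 v=3: → [4,9); WM=4
i=1 t=6 v=2: → [4,11); WM=6
i=2 t=2 v=8: DROP (t<6-1); WM=6
i=3 t=6 v=2: → [4,11); WM=6
i=4 t=11 v=9: → [11,16); WM=11
i=5 t=12 v=9: → [11,17); WM=12
i=6 t=19 v=6: → [19,24); WM=19

[4,11)=3 [11,17)=9 [19,24)=6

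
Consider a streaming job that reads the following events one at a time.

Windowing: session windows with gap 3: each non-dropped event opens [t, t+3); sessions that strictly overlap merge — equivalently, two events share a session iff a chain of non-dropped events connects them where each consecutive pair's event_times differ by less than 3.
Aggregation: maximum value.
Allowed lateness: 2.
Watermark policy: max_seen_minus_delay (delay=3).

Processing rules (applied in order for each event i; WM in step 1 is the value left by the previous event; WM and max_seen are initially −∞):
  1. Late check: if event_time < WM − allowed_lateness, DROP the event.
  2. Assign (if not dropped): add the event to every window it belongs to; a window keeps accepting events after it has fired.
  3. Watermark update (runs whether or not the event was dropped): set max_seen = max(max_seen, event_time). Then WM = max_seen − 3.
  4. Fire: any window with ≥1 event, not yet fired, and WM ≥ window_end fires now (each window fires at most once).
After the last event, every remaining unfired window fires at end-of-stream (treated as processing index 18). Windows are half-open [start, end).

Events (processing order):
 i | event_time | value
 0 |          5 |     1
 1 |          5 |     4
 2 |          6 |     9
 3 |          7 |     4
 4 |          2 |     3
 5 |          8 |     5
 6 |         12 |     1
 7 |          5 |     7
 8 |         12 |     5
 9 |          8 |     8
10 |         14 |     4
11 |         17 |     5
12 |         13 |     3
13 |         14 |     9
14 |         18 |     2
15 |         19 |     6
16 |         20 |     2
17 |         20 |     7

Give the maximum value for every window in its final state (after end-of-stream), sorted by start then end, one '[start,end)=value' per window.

i=0 t=5 v=1: → [5,8); WM=2
i=1 t=5 v=4: → [5,8); WM=2
i=2 t=6 v=9: → [5,9); WM=3
i=3 t=7 v=4: → [5,10); WM=4
i=4 t=2 v=3: → [2,5); WM=4
i=5 t=8 v=5: → [5,11); WM=5
i=6 t=12 v=1: → [12,15); WM=9
i=7 t=5 v=7: DROP (t<9-2); WM=9
i=8 t=12 v=5: → [12,15); WM=9
i=9 t=8 v=8: → [5,11); WM=9
i=10 t=14 v=4: → [12,17); WM=11
i=11 t=17 v=5: → [17,20); WM=14
i=12 t=13 v=3: → [12,17); WM=14
i=13 t=14 v=9: → [12,17); WM=14
i=14 t=18 v=2: → [17,21); WM=15
i=15 t=19 v=6: → [17,22); WM=16
i=16 t=20 v=2: → [17,23); WM=17
i=17 t=20 v=7: → [17,23); WM=17

[2,5)=3 [5,11)=9 [12,17)=9 [17,23)=7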